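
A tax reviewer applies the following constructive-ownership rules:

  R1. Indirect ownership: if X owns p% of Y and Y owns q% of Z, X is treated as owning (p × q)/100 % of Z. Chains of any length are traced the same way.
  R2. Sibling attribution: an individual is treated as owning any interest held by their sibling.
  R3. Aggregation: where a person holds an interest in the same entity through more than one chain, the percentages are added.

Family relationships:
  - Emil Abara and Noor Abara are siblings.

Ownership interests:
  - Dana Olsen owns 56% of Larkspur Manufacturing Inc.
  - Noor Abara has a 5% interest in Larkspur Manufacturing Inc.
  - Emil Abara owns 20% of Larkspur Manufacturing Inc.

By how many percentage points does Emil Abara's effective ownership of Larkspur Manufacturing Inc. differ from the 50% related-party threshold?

25

By sibling attribution (R2), Emil Abara is treated as also owning Noor Abara's interest in Larkspur Manufacturing Inc, giving 20% + 5% = 25%.
Direct interest in Larkspur Manufacturing Inc: 25%.
25% falls short of the 50% threshold by 25 percentage points.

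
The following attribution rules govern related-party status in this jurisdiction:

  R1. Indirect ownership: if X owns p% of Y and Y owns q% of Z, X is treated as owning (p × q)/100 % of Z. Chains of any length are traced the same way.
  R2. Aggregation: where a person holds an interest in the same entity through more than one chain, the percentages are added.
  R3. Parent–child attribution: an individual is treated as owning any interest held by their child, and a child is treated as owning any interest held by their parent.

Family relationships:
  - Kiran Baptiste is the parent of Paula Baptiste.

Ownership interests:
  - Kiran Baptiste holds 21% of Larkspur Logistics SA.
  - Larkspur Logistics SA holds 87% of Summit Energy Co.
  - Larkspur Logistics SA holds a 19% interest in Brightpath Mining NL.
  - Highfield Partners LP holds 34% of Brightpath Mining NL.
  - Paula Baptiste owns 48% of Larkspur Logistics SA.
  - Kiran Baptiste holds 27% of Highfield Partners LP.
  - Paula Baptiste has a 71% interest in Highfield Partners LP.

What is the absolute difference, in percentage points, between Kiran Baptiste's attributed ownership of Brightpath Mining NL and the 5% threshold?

By parent–child attribution (R3), Kiran Baptiste is treated as also owning Paula Baptiste's interest in Larkspur Logistics SA, giving 21% + 48% = 69%.
By parent–child attribution (R3), Kiran Baptiste is treated as also owning Paula Baptiste's interest in Highfield Partners LP, giving 27% + 71% = 98%.
Chain via Larkspur Logistics SA (R1): 69% × 19% = 13.11% of Brightpath Mining NL.
Chain via Highfield Partners LP (R1): 98% × 34% = 33.32% of Brightpath Mining NL.
Aggregating (R2): 13.11% + 33.32% = 46.43%.
46.43% exceeds the 5% threshold by 41.43 percentage points.

41.43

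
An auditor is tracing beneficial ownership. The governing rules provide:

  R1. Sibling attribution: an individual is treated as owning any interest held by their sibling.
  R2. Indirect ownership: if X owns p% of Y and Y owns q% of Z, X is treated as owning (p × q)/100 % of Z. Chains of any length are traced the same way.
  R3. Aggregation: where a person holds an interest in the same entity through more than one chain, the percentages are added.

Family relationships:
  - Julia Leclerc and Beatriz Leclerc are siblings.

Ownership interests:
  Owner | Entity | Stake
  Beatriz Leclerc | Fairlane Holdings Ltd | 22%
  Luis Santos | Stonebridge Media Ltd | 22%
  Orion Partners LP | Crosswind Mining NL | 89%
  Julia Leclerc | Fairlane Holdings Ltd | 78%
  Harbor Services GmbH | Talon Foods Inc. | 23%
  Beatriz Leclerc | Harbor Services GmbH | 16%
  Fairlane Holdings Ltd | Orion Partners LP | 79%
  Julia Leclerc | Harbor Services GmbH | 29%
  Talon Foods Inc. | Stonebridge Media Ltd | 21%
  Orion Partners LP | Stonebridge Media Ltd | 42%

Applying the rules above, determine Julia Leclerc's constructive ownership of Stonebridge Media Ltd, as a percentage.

By sibling attribution (R1), Julia Leclerc is treated as also owning Beatriz Leclerc's interest in Harbor Services GmbH, giving 29% + 16% = 45%.
By sibling attribution (R1), Julia Leclerc is treated as also owning Beatriz Leclerc's interest in Fairlane Holdings Ltd, giving 78% + 22% = 100%.
Chain via Harbor Services GmbH → Talon Foods Inc. (R2): 45% × 23% × 21% = 2.1735% of Stonebridge Media Ltd.
Chain via Fairlane Holdings Ltd → Orion Partners LP (R2): 100% × 79% × 42% = 33.18% of Stonebridge Media Ltd.
Aggregating (R3): 2.1735% + 33.18% = 35.3535%.

35.3535%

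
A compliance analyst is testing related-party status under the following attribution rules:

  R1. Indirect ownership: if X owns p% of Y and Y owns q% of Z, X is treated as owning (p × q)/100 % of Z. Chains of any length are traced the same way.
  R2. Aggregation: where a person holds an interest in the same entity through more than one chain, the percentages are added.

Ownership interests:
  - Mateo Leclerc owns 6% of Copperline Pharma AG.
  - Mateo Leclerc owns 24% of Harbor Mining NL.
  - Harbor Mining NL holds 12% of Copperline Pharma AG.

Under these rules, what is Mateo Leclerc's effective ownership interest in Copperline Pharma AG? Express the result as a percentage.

8.88%

Chain via Harbor Mining NL (R1): 24% × 12% = 2.88% of Copperline Pharma AG.
Direct interest in Copperline Pharma AG: 6%.
Aggregating (R2): 2.88% + 6% = 8.88%.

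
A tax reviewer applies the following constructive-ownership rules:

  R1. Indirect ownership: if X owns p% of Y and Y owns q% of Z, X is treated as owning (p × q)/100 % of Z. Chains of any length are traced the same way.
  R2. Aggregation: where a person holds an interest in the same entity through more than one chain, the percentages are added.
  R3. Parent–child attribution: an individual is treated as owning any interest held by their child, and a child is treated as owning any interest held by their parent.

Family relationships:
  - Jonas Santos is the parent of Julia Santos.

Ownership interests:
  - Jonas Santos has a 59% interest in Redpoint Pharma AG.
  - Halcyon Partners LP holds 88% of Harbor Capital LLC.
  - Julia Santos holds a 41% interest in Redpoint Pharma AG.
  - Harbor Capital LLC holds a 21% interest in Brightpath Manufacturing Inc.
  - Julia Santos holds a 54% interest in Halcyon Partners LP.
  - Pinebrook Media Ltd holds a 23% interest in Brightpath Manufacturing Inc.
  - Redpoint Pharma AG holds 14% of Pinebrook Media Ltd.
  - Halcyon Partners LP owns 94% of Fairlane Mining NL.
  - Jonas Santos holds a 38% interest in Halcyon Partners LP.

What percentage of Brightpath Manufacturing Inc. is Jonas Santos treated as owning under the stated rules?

20.2216%

By parent–child attribution (R3), Jonas Santos is treated as also owning Julia Santos's interest in Redpoint Pharma AG, giving 59% + 41% = 100%.
By parent–child attribution (R3), Jonas Santos is treated as also owning Julia Santos's interest in Halcyon Partners LP, giving 38% + 54% = 92%.
Chain via Redpoint Pharma AG → Pinebrook Media Ltd (R1): 100% × 14% × 23% = 3.22% of Brightpath Manufacturing Inc.
Chain via Halcyon Partners LP → Harbor Capital LLC (R1): 92% × 88% × 21% = 17.0016% of Brightpath Manufacturing Inc.
Aggregating (R2): 3.22% + 17.0016% = 20.2216%.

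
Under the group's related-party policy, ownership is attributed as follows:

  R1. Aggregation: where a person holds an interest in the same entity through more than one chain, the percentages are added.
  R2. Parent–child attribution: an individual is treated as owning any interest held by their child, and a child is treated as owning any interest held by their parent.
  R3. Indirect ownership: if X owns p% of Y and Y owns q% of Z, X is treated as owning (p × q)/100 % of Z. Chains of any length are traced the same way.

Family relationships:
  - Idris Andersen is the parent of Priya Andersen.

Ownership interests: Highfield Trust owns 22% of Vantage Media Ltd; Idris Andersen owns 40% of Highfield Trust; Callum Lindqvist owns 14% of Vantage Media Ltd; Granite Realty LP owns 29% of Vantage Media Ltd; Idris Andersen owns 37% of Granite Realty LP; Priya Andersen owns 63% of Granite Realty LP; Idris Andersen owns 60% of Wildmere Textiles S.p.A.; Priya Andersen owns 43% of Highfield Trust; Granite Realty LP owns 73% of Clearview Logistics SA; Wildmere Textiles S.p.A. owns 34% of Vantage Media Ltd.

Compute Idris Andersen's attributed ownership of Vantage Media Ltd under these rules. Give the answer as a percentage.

67.66%

By parent–child attribution (R2), Idris Andersen is treated as also owning Priya Andersen's interest in Highfield Trust, giving 40% + 43% = 83%.
By parent–child attribution (R2), Idris Andersen is treated as also owning Priya Andersen's interest in Granite Realty LP, giving 37% + 63% = 100%.
Chain via Highfield Trust (R3): 83% × 22% = 18.26% of Vantage Media Ltd.
Chain via Wildmere Textiles S.p.A. (R3): 60% × 34% = 20.4% of Vantage Media Ltd.
Chain via Granite Realty LP (R3): 100% × 29% = 29% of Vantage Media Ltd.
Aggregating (R1): 18.26% + 20.4% + 29% = 67.66%.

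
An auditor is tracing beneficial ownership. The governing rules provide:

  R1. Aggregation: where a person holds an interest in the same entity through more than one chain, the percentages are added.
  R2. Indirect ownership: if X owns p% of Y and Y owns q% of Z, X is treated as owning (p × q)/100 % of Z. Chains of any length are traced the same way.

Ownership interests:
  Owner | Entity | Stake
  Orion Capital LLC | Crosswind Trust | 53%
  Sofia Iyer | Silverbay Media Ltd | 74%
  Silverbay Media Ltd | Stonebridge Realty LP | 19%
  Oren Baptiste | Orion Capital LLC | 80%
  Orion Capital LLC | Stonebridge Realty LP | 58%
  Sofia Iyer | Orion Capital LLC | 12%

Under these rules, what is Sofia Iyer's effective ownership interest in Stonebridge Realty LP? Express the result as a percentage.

Chain via Silverbay Media Ltd (R2): 74% × 19% = 14.06% of Stonebridge Realty LP.
Chain via Orion Capital LLC (R2): 12% × 58% = 6.96% of Stonebridge Realty LP.
Aggregating (R1): 14.06% + 6.96% = 21.02%.

21.02%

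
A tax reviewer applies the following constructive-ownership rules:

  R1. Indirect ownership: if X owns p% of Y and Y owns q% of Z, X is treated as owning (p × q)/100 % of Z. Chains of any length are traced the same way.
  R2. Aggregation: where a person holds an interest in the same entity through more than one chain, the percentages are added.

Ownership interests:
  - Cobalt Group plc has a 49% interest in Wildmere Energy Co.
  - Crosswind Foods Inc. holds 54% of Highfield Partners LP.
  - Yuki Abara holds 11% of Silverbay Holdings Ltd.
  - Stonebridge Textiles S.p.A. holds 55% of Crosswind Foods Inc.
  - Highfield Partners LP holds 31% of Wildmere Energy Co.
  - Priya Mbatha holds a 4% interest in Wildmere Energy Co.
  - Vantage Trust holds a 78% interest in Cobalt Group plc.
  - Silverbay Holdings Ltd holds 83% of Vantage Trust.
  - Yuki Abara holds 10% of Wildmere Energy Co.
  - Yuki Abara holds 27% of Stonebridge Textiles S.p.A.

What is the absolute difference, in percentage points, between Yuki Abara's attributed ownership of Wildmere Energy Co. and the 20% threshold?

4.024624

Chain via Silverbay Holdings Ltd → Vantage Trust → Cobalt Group plc (R1): 11% × 83% × 78% × 49% = 3.489486% of Wildmere Energy Co.
Chain via Stonebridge Textiles S.p.A. → Crosswind Foods Inc. → Highfield Partners LP (R1): 27% × 55% × 54% × 31% = 2.48589% of Wildmere Energy Co.
Direct interest in Wildmere Energy Co: 10%.
Aggregating (R2): 3.489486% + 2.48589% + 10% = 15.975376%.
15.975376% falls short of the 20% threshold by 4.024624 percentage points.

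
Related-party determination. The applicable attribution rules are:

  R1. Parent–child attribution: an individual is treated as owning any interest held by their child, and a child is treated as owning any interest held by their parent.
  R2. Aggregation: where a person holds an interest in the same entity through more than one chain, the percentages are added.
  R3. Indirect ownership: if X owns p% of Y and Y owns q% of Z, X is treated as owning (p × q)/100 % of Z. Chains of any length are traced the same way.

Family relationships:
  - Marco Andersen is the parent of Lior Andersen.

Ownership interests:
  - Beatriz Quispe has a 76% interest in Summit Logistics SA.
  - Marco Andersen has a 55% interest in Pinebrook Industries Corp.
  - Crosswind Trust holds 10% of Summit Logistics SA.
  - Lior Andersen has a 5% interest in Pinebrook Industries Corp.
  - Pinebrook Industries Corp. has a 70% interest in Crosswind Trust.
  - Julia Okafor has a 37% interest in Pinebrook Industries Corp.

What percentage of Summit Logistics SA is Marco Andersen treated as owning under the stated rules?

4.2%

By parent–child attribution (R1), Marco Andersen is treated as also owning Lior Andersen's interest in Pinebrook Industries Corp, giving 55% + 5% = 60%.
Chain via Pinebrook Industries Corp. → Crosswind Trust (R3): 60% × 70% × 10% = 4.2% of Summit Logistics SA.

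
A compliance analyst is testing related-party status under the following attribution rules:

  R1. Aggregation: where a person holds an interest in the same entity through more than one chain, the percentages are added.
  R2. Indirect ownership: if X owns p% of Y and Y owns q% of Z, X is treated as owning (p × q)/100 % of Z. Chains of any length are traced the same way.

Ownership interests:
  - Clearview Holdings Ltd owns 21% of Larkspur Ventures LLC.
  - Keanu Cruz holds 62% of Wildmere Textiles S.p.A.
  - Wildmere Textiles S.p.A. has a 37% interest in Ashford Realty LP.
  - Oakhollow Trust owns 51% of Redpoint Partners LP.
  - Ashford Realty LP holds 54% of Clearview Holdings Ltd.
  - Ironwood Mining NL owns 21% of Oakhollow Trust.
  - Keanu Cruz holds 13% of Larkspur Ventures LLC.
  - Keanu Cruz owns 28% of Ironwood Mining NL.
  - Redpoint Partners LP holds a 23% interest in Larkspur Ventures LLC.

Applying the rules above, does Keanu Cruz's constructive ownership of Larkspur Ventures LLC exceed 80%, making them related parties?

No

Chain via Ironwood Mining NL → Oakhollow Trust → Redpoint Partners LP (R2): 28% × 21% × 51% × 23% = 0.689724% of Larkspur Ventures LLC.
Chain via Wildmere Textiles S.p.A. → Ashford Realty LP → Clearview Holdings Ltd (R2): 62% × 37% × 54% × 21% = 2.601396% of Larkspur Ventures LLC.
Direct interest in Larkspur Ventures LLC: 13%.
Aggregating (R1): 0.689724% + 2.601396% + 13% = 16.29112%.
16.29112% does not exceed the 80% threshold, so Keanu is not a related party to Larkspur Ventures LLC.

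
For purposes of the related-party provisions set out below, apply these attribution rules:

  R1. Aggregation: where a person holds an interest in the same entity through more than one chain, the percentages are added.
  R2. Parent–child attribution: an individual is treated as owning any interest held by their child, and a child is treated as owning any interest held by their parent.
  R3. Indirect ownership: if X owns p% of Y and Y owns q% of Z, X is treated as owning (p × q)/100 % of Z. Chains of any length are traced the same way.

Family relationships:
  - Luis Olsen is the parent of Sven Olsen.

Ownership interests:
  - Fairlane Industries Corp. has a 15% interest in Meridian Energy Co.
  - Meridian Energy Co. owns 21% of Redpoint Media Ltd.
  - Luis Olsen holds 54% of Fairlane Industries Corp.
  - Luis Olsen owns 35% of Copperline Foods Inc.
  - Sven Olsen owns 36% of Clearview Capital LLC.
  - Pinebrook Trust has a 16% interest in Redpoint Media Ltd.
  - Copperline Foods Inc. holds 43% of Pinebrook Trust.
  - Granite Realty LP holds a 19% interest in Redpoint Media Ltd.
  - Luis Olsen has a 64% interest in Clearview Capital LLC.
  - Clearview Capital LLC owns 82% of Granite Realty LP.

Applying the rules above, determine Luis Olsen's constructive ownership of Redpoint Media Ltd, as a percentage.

19.689%

By parent–child attribution (R2), Luis Olsen is treated as also owning Sven Olsen's interest in Clearview Capital LLC, giving 64% + 36% = 100%.
Chain via Copperline Foods Inc. → Pinebrook Trust (R3): 35% × 43% × 16% = 2.408% of Redpoint Media Ltd.
Chain via Clearview Capital LLC → Granite Realty LP (R3): 100% × 82% × 19% = 15.58% of Redpoint Media Ltd.
Chain via Fairlane Industries Corp. → Meridian Energy Co. (R3): 54% × 15% × 21% = 1.701% of Redpoint Media Ltd.
Aggregating (R1): 2.408% + 15.58% + 1.701% = 19.689%.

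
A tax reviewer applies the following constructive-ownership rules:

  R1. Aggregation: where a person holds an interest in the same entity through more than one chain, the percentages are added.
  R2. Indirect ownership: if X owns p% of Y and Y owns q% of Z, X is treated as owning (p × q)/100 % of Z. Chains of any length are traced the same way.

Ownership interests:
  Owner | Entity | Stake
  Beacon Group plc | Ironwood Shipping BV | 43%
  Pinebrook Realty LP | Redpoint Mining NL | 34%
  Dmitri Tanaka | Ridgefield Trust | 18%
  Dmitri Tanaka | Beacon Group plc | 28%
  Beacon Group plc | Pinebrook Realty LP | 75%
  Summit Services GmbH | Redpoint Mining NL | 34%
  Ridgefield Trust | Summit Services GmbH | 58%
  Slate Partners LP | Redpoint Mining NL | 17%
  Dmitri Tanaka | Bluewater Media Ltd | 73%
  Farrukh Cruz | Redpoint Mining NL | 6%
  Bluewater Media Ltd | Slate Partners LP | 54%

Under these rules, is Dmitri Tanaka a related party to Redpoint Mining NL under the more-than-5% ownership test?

Yes

Chain via Beacon Group plc → Pinebrook Realty LP (R2): 28% × 75% × 34% = 7.14% of Redpoint Mining NL.
Chain via Ridgefield Trust → Summit Services GmbH (R2): 18% × 58% × 34% = 3.5496% of Redpoint Mining NL.
Chain via Bluewater Media Ltd → Slate Partners LP (R2): 73% × 54% × 17% = 6.7014% of Redpoint Mining NL.
Aggregating (R1): 7.14% + 3.5496% + 6.7014% = 17.391%.
17.391% exceeds the 5% threshold, so Dmitri is a related party to Redpoint Mining NL.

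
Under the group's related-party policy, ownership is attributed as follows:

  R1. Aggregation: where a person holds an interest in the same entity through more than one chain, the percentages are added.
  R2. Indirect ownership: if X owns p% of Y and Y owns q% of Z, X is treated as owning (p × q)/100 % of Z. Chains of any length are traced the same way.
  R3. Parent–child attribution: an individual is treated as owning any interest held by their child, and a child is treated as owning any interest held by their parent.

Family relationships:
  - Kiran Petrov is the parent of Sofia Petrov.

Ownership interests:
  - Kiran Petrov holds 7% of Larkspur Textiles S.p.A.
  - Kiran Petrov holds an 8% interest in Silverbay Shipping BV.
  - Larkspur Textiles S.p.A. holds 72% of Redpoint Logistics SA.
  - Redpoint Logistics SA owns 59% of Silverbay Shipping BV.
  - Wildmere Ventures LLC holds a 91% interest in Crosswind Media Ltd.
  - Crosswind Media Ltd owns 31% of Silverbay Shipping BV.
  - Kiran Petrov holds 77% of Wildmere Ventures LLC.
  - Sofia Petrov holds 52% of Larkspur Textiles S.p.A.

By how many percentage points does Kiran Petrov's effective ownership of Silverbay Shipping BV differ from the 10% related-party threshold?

By parent–child attribution (R3), Kiran Petrov is treated as also owning Sofia Petrov's interest in Larkspur Textiles S.p.A, giving 7% + 52% = 59%.
Chain via Wildmere Ventures LLC → Crosswind Media Ltd (R2): 77% × 91% × 31% = 21.7217% of Silverbay Shipping BV.
Chain via Larkspur Textiles S.p.A. → Redpoint Logistics SA (R2): 59% × 72% × 59% = 25.0632% of Silverbay Shipping BV.
Direct interest in Silverbay Shipping BV: 8%.
Aggregating (R1): 21.7217% + 25.0632% + 8% = 54.7849%.
54.7849% exceeds the 10% threshold by 44.7849 percentage points.

44.7849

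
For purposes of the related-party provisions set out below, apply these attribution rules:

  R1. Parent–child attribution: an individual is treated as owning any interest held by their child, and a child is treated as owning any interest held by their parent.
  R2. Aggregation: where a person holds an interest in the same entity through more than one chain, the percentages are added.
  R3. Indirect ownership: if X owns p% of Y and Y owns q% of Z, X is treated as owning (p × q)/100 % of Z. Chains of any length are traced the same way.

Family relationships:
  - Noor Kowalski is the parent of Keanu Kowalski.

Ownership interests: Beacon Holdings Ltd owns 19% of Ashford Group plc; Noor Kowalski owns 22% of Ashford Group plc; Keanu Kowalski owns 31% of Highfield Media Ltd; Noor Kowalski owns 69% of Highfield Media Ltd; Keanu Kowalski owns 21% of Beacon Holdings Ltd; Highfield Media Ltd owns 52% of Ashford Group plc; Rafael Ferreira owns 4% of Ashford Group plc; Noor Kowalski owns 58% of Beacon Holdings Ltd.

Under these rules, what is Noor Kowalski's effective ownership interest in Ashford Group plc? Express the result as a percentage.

By parent–child attribution (R1), Noor Kowalski is treated as also owning Keanu Kowalski's interest in Beacon Holdings Ltd, giving 58% + 21% = 79%.
By parent–child attribution (R1), Noor Kowalski is treated as also owning Keanu Kowalski's interest in Highfield Media Ltd, giving 69% + 31% = 100%.
Chain via Beacon Holdings Ltd (R3): 79% × 19% = 15.01% of Ashford Group plc.
Chain via Highfield Media Ltd (R3): 100% × 52% = 52% of Ashford Group plc.
Direct interest in Ashford Group plc: 22%.
Aggregating (R2): 15.01% + 52% + 22% = 89.01%.

89.01%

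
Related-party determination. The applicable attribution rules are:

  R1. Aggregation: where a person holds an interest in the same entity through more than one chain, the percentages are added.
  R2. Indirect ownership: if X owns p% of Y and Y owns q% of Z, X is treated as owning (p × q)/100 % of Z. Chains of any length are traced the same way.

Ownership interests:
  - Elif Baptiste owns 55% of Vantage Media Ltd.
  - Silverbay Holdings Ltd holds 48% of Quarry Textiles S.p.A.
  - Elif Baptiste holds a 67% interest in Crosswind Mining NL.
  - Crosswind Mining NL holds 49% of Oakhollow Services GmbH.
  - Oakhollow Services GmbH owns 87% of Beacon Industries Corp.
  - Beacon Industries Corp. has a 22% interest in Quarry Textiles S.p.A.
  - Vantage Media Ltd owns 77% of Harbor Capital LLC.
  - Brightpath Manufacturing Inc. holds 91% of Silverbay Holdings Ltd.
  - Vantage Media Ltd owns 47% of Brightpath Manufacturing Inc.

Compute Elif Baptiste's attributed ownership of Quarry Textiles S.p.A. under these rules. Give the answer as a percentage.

17.574942%

Chain via Vantage Media Ltd → Brightpath Manufacturing Inc. → Silverbay Holdings Ltd (R2): 55% × 47% × 91% × 48% = 11.29128% of Quarry Textiles S.p.A.
Chain via Crosswind Mining NL → Oakhollow Services GmbH → Beacon Industries Corp. (R2): 67% × 49% × 87% × 22% = 6.283662% of Quarry Textiles S.p.A.
Aggregating (R1): 11.29128% + 6.283662% = 17.574942%.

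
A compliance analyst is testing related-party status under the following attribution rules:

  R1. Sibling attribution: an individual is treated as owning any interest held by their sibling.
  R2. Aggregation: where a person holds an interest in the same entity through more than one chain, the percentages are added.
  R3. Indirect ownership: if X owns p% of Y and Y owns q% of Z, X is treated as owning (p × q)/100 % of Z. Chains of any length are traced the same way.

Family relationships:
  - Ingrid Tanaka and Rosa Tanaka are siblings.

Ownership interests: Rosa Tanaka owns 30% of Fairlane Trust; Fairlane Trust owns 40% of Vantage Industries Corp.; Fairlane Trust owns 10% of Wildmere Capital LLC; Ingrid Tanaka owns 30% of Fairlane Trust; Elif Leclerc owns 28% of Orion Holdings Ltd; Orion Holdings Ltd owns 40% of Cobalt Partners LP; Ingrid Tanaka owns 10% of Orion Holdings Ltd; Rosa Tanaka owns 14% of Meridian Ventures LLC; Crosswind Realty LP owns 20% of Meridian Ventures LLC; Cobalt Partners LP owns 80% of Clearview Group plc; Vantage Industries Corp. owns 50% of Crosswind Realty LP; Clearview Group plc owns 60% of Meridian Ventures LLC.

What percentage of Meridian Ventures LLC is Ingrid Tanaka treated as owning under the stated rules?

By sibling attribution (R1), Ingrid Tanaka is treated as also owning Rosa Tanaka's interest in Fairlane Trust, giving 30% + 30% = 60%.
By sibling attribution (R1), Ingrid Tanaka is treated as owning Rosa Tanaka's 14% interest in Meridian Ventures LLC.
Chain via Orion Holdings Ltd → Cobalt Partners LP → Clearview Group plc (R3): 10% × 40% × 80% × 60% = 1.92% of Meridian Ventures LLC.
Chain via Fairlane Trust → Vantage Industries Corp. → Crosswind Realty LP (R3): 60% × 40% × 50% × 20% = 2.4% of Meridian Ventures LLC.
Direct interest in Meridian Ventures LLC: 14%.
Aggregating (R2): 1.92% + 2.4% + 14% = 18.32%.

18.32%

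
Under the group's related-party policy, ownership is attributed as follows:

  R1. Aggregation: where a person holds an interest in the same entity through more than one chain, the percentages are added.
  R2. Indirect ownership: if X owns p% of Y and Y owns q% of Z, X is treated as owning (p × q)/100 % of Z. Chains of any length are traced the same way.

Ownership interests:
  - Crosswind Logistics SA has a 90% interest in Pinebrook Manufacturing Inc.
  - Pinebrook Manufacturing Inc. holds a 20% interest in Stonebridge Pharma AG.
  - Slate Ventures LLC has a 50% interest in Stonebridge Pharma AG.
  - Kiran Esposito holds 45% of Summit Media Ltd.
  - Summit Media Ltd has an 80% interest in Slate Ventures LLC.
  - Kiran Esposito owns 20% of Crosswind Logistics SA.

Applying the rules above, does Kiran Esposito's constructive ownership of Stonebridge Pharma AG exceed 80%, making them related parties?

No

Chain via Crosswind Logistics SA → Pinebrook Manufacturing Inc. (R2): 20% × 90% × 20% = 3.6% of Stonebridge Pharma AG.
Chain via Summit Media Ltd → Slate Ventures LLC (R2): 45% × 80% × 50% = 18% of Stonebridge Pharma AG.
Aggregating (R1): 3.6% + 18% = 21.6%.
21.6% does not exceed the 80% threshold, so Kiran is not a related party to Stonebridge Pharma AG.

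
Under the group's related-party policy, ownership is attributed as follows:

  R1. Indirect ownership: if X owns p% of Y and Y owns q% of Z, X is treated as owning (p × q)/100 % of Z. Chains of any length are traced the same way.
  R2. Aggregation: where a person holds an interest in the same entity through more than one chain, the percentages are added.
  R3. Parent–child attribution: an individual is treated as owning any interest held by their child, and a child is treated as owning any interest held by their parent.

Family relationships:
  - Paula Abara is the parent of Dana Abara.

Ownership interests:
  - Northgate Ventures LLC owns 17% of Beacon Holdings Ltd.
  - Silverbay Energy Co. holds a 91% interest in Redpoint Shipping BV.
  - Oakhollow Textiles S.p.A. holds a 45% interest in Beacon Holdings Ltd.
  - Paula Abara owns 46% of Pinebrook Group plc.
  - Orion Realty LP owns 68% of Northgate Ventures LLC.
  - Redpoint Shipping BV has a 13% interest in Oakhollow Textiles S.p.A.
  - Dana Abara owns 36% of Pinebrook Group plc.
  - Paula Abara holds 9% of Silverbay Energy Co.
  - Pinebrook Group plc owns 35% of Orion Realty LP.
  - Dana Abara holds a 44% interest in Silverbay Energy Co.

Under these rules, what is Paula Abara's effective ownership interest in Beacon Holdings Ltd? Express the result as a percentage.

By parent–child attribution (R3), Paula Abara is treated as also owning Dana Abara's interest in Silverbay Energy Co, giving 9% + 44% = 53%.
By parent–child attribution (R3), Paula Abara is treated as also owning Dana Abara's interest in Pinebrook Group plc, giving 46% + 36% = 82%.
Chain via Silverbay Energy Co. → Redpoint Shipping BV → Oakhollow Textiles S.p.A. (R1): 53% × 91% × 13% × 45% = 2.821455% of Beacon Holdings Ltd.
Chain via Pinebrook Group plc → Orion Realty LP → Northgate Ventures LLC (R1): 82% × 35% × 68% × 17% = 3.31772% of Beacon Holdings Ltd.
Aggregating (R2): 2.821455% + 3.31772% = 6.139175%.

6.139175%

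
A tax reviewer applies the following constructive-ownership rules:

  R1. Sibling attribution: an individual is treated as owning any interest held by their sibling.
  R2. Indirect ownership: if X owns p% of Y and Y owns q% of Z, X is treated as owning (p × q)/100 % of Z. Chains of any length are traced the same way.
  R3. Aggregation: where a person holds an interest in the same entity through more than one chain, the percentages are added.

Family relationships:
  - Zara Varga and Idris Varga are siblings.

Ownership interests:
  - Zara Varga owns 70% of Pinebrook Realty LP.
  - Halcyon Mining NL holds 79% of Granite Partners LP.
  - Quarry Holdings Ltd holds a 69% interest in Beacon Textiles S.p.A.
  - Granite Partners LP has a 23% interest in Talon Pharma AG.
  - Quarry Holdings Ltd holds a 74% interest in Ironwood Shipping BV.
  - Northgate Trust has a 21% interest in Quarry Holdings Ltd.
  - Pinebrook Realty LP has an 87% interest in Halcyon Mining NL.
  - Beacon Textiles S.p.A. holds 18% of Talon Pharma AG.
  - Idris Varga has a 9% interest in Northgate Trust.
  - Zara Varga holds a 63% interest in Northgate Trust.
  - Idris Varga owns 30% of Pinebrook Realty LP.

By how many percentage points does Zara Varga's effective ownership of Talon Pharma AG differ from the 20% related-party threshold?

2.314196

By sibling attribution (R1), Zara Varga is treated as also owning Idris Varga's interest in Northgate Trust, giving 63% + 9% = 72%.
By sibling attribution (R1), Zara Varga is treated as also owning Idris Varga's interest in Pinebrook Realty LP, giving 70% + 30% = 100%.
Chain via Northgate Trust → Quarry Holdings Ltd → Beacon Textiles S.p.A. (R2): 72% × 21% × 69% × 18% = 1.877904% of Talon Pharma AG.
Chain via Pinebrook Realty LP → Halcyon Mining NL → Granite Partners LP (R2): 100% × 87% × 79% × 23% = 15.8079% of Talon Pharma AG.
Aggregating (R3): 1.877904% + 15.8079% = 17.685804%.
17.685804% falls short of the 20% threshold by 2.314196 percentage points.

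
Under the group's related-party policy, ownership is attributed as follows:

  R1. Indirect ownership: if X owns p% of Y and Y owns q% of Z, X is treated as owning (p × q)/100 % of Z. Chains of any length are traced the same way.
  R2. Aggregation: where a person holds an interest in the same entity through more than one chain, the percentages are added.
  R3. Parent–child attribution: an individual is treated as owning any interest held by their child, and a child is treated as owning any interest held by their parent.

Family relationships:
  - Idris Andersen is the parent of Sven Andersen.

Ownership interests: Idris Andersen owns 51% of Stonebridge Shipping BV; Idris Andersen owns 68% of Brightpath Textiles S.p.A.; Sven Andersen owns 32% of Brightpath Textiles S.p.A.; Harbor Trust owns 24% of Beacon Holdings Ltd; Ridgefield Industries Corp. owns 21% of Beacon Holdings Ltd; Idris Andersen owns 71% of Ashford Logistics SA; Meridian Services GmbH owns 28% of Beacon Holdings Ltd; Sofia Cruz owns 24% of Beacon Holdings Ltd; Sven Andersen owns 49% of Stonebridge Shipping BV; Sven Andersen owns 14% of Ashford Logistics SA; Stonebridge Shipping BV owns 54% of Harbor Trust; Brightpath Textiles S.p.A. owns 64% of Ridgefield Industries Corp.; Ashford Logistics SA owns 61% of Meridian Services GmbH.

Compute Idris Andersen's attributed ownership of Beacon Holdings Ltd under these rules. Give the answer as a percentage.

40.918%

By parent–child attribution (R3), Idris Andersen is treated as also owning Sven Andersen's interest in Brightpath Textiles S.p.A, giving 68% + 32% = 100%.
By parent–child attribution (R3), Idris Andersen is treated as also owning Sven Andersen's interest in Stonebridge Shipping BV, giving 51% + 49% = 100%.
By parent–child attribution (R3), Idris Andersen is treated as also owning Sven Andersen's interest in Ashford Logistics SA, giving 71% + 14% = 85%.
Chain via Brightpath Textiles S.p.A. → Ridgefield Industries Corp. (R1): 100% × 64% × 21% = 13.44% of Beacon Holdings Ltd.
Chain via Stonebridge Shipping BV → Harbor Trust (R1): 100% × 54% × 24% = 12.96% of Beacon Holdings Ltd.
Chain via Ashford Logistics SA → Meridian Services GmbH (R1): 85% × 61% × 28% = 14.518% of Beacon Holdings Ltd.
Aggregating (R2): 13.44% + 12.96% + 14.518% = 40.918%.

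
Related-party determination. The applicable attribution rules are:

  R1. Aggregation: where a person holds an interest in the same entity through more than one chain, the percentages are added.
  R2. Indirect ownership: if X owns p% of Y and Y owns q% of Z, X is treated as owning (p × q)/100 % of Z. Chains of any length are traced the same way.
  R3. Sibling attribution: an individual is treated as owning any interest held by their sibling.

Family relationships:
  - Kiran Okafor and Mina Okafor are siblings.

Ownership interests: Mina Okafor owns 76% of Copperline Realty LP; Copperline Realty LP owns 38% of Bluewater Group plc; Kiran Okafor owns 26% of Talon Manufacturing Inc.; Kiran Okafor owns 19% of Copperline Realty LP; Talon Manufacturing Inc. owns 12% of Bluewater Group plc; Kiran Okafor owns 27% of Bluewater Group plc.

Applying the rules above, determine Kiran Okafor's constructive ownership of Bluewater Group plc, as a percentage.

66.22%

By sibling attribution (R3), Kiran Okafor is treated as also owning Mina Okafor's interest in Copperline Realty LP, giving 19% + 76% = 95%.
Chain via Copperline Realty LP (R2): 95% × 38% = 36.1% of Bluewater Group plc.
Chain via Talon Manufacturing Inc. (R2): 26% × 12% = 3.12% of Bluewater Group plc.
Direct interest in Bluewater Group plc: 27%.
Aggregating (R1): 36.1% + 3.12% + 27% = 66.22%.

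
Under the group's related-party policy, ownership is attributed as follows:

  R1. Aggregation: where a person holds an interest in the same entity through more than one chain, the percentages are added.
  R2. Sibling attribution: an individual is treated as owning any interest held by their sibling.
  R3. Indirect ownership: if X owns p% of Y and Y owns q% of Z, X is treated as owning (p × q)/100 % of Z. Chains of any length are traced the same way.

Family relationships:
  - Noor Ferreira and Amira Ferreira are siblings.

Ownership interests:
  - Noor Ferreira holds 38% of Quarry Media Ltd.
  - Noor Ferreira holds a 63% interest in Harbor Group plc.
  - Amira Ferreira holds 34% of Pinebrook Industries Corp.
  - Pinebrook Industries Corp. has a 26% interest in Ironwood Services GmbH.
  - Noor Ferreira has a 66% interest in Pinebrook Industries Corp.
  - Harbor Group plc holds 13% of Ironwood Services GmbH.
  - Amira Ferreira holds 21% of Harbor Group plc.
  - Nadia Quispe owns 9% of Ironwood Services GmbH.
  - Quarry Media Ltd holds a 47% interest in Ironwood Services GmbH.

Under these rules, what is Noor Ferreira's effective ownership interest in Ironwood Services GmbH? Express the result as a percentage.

By sibling attribution (R2), Noor Ferreira is treated as also owning Amira Ferreira's interest in Harbor Group plc, giving 63% + 21% = 84%.
By sibling attribution (R2), Noor Ferreira is treated as also owning Amira Ferreira's interest in Pinebrook Industries Corp, giving 66% + 34% = 100%.
Chain via Quarry Media Ltd (R3): 38% × 47% = 17.86% of Ironwood Services GmbH.
Chain via Harbor Group plc (R3): 84% × 13% = 10.92% of Ironwood Services GmbH.
Chain via Pinebrook Industries Corp. (R3): 100% × 26% = 26% of Ironwood Services GmbH.
Aggregating (R1): 17.86% + 10.92% + 26% = 54.78%.

54.78%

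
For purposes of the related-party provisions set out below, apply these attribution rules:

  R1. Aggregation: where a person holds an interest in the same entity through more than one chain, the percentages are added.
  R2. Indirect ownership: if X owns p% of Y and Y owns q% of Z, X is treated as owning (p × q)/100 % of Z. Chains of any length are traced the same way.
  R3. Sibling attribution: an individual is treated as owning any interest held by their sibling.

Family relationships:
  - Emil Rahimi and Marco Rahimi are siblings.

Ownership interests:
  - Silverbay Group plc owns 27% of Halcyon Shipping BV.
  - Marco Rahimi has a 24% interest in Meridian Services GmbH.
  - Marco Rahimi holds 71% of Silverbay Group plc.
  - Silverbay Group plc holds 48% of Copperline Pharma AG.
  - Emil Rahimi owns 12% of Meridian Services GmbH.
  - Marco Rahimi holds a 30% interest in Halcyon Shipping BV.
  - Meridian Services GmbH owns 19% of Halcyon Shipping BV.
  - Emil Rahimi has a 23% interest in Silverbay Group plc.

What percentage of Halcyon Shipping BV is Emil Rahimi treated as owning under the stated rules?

By sibling attribution (R3), Emil Rahimi is treated as also owning Marco Rahimi's interest in Meridian Services GmbH, giving 12% + 24% = 36%.
By sibling attribution (R3), Emil Rahimi is treated as also owning Marco Rahimi's interest in Silverbay Group plc, giving 23% + 71% = 94%.
By sibling attribution (R3), Emil Rahimi is treated as owning Marco Rahimi's 30% interest in Halcyon Shipping BV.
Chain via Meridian Services GmbH (R2): 36% × 19% = 6.84% of Halcyon Shipping BV.
Chain via Silverbay Group plc (R2): 94% × 27% = 25.38% of Halcyon Shipping BV.
Direct interest in Halcyon Shipping BV: 30%.
Aggregating (R1): 6.84% + 25.38% + 30% = 62.22%.

62.22%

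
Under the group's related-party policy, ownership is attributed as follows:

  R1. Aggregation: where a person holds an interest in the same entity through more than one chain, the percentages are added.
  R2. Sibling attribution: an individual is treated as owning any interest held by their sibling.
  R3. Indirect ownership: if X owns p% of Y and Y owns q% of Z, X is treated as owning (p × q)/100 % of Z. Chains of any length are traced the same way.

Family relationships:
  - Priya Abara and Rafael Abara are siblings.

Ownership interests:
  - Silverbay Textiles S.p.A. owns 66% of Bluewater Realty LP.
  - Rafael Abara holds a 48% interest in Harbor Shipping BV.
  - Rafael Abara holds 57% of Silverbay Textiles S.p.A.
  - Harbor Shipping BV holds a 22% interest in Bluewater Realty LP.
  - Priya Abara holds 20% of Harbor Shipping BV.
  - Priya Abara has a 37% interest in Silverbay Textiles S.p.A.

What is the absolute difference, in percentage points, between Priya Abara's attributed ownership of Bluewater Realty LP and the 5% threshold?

72

By sibling attribution (R2), Priya Abara is treated as also owning Rafael Abara's interest in Harbor Shipping BV, giving 20% + 48% = 68%.
By sibling attribution (R2), Priya Abara is treated as also owning Rafael Abara's interest in Silverbay Textiles S.p.A, giving 37% + 57% = 94%.
Chain via Harbor Shipping BV (R3): 68% × 22% = 14.96% of Bluewater Realty LP.
Chain via Silverbay Textiles S.p.A. (R3): 94% × 66% = 62.04% of Bluewater Realty LP.
Aggregating (R1): 14.96% + 62.04% = 77%.
77% exceeds the 5% threshold by 72 percentage points.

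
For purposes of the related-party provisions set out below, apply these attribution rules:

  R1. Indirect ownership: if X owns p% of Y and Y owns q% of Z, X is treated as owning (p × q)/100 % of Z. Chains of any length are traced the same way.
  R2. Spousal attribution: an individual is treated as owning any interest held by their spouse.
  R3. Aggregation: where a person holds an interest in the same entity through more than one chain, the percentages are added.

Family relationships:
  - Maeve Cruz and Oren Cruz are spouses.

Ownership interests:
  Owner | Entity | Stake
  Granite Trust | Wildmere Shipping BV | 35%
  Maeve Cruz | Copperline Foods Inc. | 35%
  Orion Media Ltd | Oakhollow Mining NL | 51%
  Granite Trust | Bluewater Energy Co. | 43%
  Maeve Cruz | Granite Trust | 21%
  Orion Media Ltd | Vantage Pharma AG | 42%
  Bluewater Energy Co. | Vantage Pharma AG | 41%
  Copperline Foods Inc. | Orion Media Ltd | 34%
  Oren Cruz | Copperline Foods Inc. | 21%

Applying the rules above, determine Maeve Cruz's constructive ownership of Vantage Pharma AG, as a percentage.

By spousal attribution (R2), Maeve Cruz is treated as also owning Oren Cruz's interest in Copperline Foods Inc, giving 35% + 21% = 56%.
Chain via Granite Trust → Bluewater Energy Co. (R1): 21% × 43% × 41% = 3.7023% of Vantage Pharma AG.
Chain via Copperline Foods Inc. → Orion Media Ltd (R1): 56% × 34% × 42% = 7.9968% of Vantage Pharma AG.
Aggregating (R3): 3.7023% + 7.9968% = 11.6991%.

11.6991%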